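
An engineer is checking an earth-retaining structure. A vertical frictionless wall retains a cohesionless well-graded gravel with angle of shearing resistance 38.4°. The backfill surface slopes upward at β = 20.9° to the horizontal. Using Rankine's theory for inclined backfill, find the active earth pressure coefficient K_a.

0.276

K_a = cos β · (cos β − √(cos²β − cos²φ)) / (cos β + √(cos²β − cos²φ)).
cos β = 0.9342, cos φ = 0.7837, √(cos²β − cos²φ) = 0.5085.
K_a = 0.9342 × (0.9342 − 0.5085)/(0.9342 + 0.5085) = 0.2757.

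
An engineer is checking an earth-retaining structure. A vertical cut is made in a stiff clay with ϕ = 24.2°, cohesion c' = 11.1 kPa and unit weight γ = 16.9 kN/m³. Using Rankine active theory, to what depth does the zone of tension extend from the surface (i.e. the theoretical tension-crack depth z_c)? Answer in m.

2.03 m

K_a = tan²(45° − 24.2°/2) = 0.4185; √K_a = 0.6469.
The active pressure is zero where K_a γ z = 2c√K_a, so z_c = 2c/(γ√K_a) = 2×11.1/(16.9×0.6469) = 2.031 m.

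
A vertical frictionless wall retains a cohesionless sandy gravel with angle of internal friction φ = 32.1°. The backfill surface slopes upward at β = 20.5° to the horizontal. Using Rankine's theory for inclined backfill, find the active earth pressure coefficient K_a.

K_a = cos β · (cos β − √(cos²β − cos²φ)) / (cos β + √(cos²β − cos²φ)).
cos β = 0.9367, cos φ = 0.8471, √(cos²β − cos²φ) = 0.3997.
K_a = 0.9367 × (0.9367 − 0.3997)/(0.9367 + 0.3997) = 0.3764.

0.376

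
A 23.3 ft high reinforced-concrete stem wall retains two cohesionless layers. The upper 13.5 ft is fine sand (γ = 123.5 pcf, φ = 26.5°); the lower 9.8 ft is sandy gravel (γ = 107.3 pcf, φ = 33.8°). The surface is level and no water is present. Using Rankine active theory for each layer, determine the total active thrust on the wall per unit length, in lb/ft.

10400 lb/ft

K_a1 = tan²(45°−26.5°/2) = 0.3829; K_a2 = tan²(45°−33.8°/2) = 0.2851.
Layer 1: σ at base = K_a1 γ₁ h₁ = 638.5 psf; P₁ = ½×638.5×13.5 = 4310.
Layer 2: σ_v at top = γ₁h₁ = 1667; σ_h top = K_a2×1667 = 475.3; σ_h base = K_a2×(1667+107.3×9.8) = 775.1.
P₂ = ½(475.3+775.1)×9.8 = 6127. Total P_a = 4310+6127 = 10440 lb/ft.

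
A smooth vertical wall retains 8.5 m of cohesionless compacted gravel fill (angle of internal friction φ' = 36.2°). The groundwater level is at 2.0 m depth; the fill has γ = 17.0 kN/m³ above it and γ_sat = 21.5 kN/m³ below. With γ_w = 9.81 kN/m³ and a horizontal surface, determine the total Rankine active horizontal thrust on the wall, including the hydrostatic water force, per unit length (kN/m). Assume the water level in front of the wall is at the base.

336 kN/m

K_a = tan²(45° − φ/2) = 0.2574.
γ' = 21.5 − 9.81 = 11.69 kN/m³. Depth below WT = 6.5 m.
σ'_h at WT = K_a γ d_w = 8.751 kPa; at base = 8.751 + K_a γ' × 6.5 = 28.31 kPa.
P₁ (0–2.0 m) = ½×8.751×2.0 = 8.751. P₂ (2.0–8.5 m) = ½(8.751+28.31)×6.5 = 120.4.
P_w = ½ γ_w h₂² = 0.5×9.81×6.5² = 207.2. Total = 8.751+120.4+207.2 = 336.4 kN/m.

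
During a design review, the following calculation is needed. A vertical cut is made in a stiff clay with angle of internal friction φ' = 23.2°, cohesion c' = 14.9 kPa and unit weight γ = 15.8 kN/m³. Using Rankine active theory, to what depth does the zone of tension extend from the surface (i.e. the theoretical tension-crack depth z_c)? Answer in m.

K_a = tan²(45° − 23.2°/2) = 0.4348; √K_a = 0.6594.
The active pressure is zero where K_a γ z = 2c√K_a, so z_c = 2c/(γ√K_a) = 2×14.9/(15.8×0.6594) = 2.860 m.

2.86 m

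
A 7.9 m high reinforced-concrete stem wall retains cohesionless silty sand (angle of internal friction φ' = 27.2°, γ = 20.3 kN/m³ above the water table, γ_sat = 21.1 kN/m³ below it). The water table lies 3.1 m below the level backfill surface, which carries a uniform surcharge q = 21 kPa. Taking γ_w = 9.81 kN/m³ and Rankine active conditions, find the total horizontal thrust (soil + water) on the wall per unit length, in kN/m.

372 kN/m

K_a = tan²(45° − φ/2) = 0.3726.
γ' = 21.1 − 9.81 = 11.29 kN/m³. h₂ = H − d_w = 4.8 m.
σ'_h: at surface K_a·q = 7.824; at WT K_a(q+γd_w) = 31.27; at base K_a(q+γd_w+γ'h₂) = 51.46 kPa.
P₁ = ½(7.824+31.27)×3.1 = 60.60; P₂ = ½(31.27+51.46)×4.8 = 198.6; P_w = ½γ_w h₂² = 113.0.
Total = 60.60+198.6+113.0 = 372.2 kN/m.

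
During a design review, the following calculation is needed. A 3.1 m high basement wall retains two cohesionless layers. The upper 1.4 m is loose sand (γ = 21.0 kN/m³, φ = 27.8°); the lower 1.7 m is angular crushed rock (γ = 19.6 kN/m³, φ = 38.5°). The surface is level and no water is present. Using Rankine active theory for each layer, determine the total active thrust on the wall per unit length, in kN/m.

25.7 kN/m

K_a1 = tan²(45°−27.8°/2) = 0.3639; K_a2 = tan²(45°−38.5°/2) = 0.2327.
Layer 1: σ at base = K_a1 γ₁ h₁ = 10.70 kPa; P₁ = ½×10.70×1.4 = 7.489.
Layer 2: σ_v at top = γ₁h₁ = 29.40; σ_h top = K_a2×29.40 = 6.840; σ_h base = K_a2×(29.40+19.6×1.7) = 14.59.
P₂ = ½(6.840+14.59)×1.7 = 18.22. Total P_a = 7.489+18.22 = 25.71 kN/m.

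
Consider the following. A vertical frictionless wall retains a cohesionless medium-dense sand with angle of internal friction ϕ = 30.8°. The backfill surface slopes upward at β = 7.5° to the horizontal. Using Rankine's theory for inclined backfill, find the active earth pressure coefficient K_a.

K_a = cos β · (cos β − √(cos²β − cos²φ)) / (cos β + √(cos²β − cos²φ)).
cos β = 0.9914, cos φ = 0.8590, √(cos²β − cos²φ) = 0.4951.
K_a = 0.9914 × (0.9914 − 0.4951)/(0.9914 + 0.4951) = 0.3310.

0.331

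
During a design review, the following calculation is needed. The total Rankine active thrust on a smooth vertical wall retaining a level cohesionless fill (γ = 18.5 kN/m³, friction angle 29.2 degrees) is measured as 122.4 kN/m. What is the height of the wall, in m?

6.20 m

K_a = 0.3442. P_a = ½ K_a γ H² ⇒ H = √(2P_a/(K_a γ)).
H = √(2×122.4/(0.3442×18.5)) = 6.200 m.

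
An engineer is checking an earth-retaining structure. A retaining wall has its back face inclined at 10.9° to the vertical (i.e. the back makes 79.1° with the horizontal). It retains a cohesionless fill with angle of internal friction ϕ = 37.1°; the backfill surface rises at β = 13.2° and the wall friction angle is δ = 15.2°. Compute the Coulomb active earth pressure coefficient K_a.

K_a = sin²(α+φ) / [sin²α · sin(α−δ) · (1 + √{sin(φ+δ)sin(φ−β) / (sin(α−δ)sin(α+β))})²].
With α = 79.1°, φ = 37.1°, δ = 15.2°, β = 13.2°: K_a = 0.3642.

0.364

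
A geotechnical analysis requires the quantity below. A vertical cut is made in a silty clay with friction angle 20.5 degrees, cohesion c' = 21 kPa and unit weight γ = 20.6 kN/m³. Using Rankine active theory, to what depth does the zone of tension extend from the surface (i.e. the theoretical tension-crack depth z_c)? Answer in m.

2.94 m

K_a = tan²(45° − 20.5°/2) = 0.4813; √K_a = 0.6937.
The active pressure is zero where K_a γ z = 2c√K_a, so z_c = 2c/(γ√K_a) = 2×21/(20.6×0.6937) = 2.939 m.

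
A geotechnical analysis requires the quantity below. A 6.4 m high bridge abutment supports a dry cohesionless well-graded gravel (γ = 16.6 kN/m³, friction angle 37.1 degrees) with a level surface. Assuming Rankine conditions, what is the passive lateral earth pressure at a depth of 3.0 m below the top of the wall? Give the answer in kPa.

201 kPa

K_p = (1 + sin φ)/(1 − sin φ) = 4.040.
σ_h = K_p γ z = 4.040 × 16.6 × 3.0 = 201.2 kPa.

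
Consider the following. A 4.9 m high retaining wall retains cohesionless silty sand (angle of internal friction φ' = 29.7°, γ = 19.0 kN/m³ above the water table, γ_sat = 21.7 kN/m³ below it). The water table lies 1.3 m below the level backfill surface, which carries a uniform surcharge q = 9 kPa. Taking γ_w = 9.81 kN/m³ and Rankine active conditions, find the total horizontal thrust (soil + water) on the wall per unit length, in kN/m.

K_a = tan²(45° − φ/2) = 0.3374.
γ' = 21.7 − 9.81 = 11.89 kN/m³. h₂ = H − d_w = 3.6 m.
σ'_h: at surface K_a·q = 3.036; at WT K_a(q+γd_w) = 11.37; at base K_a(q+γd_w+γ'h₂) = 25.81 kPa.
P₁ = ½(3.036+11.37)×1.3 = 9.364; P₂ = ½(11.37+25.81)×3.6 = 66.93; P_w = ½γ_w h₂² = 63.57.
Total = 9.364+66.93+63.57 = 139.9 kN/m.

140 kN/m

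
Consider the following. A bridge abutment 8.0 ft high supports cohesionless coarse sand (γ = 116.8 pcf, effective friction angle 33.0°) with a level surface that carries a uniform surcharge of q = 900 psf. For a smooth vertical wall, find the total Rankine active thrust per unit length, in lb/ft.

3220 lb/ft

K_a = tan²(45° − φ/2) = 0.2948.
Soil triangle: ½ K_a γ H² = 0.5×0.2948×116.8×8.0² = 1102 lb/ft.
Surcharge rectangle: K_a q H = 0.2948×900×8.0 = 2123 lb/ft.
Total = 1102 + 2123 = 3224 lb/ft.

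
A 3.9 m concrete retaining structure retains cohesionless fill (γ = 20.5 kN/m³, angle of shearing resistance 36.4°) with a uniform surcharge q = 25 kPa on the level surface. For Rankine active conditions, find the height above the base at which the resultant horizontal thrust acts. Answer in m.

1.55 m

K_a = 0.2552.
Triangular part P₁ = ½K_aγH² = 39.78 at H/3 = 1.300 m; rectangular part P₂ = K_a q H = 24.88 at H/2 = 1.950 m.
ȳ = (P₁·1.300 + P₂·1.950)/(P₁+P₂) = 1.550 m.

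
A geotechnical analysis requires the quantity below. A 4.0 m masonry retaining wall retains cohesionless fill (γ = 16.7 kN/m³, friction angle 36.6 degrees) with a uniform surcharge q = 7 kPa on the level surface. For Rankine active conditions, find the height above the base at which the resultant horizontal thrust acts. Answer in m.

K_a = 0.2530.
Triangular part P₁ = ½K_aγH² = 33.79 at H/3 = 1.333 m; rectangular part P₂ = K_a q H = 7.083 at H/2 = 2.000 m.
ȳ = (P₁·1.333 + P₂·2.000)/(P₁+P₂) = 1.449 m.

1.45 m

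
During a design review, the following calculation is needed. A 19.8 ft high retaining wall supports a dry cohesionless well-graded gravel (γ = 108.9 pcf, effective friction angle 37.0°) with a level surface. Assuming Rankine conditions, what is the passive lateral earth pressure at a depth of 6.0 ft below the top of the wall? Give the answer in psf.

K_p = (1 + sin φ)/(1 − sin φ) = 4.023.
σ_h = K_p γ z = 4.023 × 108.9 × 6.0 = 2628 psf.

2630 psf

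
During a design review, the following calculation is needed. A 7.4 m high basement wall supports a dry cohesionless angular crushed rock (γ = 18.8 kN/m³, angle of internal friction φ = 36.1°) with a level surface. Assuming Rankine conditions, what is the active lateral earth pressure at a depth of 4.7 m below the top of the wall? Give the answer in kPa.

22.8 kPa

K_a = (1 − sin φ)/(1 + sin φ) = 0.2585.
σ_h = K_a γ z = 0.2585 × 18.8 × 4.7 = 22.84 kPa.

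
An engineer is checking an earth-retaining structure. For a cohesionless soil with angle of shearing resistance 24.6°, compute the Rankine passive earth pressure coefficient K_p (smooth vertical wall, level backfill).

2.43

K_p = (1 + sin φ)/(1 − sin φ) = tan²(45° + 24.6°/2) = 2.426.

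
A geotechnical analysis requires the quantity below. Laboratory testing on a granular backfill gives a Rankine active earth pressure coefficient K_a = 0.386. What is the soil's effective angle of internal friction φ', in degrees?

K_a = tan²(45° − φ/2) ⇒ 45° − φ/2 = arctan(√0.386) = 31.85°.
φ = 2(45° − 31.85°) = 26.30°.

26.3°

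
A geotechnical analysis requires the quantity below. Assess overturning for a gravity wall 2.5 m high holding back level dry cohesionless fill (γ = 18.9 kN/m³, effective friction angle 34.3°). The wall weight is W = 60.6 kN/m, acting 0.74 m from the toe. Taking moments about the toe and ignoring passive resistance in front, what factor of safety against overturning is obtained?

3.26

K_a = tan²(45° − 34.3°/2) = 0.2792.
P_a = ½K_aγH² = 0.5×0.2792×18.9×2.5² = 16.49 kN/m, acting at H/3 = 0.8333 m above the base.
Overturning moment M_o = P_a × H/3 = 16.49 × 0.8333 = 13.74.
Resisting moment M_r = W × 0.74 = 60.6 × 0.74 = 44.84.
FS_overturning = M_r/M_o = 44.84/13.74 = 3.264.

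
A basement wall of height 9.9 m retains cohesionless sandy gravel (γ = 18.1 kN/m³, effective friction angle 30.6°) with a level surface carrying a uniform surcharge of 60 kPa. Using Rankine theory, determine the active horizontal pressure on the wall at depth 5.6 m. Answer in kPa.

K_a = (1 − sin φ)/(1 + sin φ) = 0.3253.
σ_v = γz + q = 18.1 × 5.6 + 60 = 161.4 kPa.
σ_h = K_a σ_v = 0.3253 × 161.4 = 52.50 kPa.

52.5 kPa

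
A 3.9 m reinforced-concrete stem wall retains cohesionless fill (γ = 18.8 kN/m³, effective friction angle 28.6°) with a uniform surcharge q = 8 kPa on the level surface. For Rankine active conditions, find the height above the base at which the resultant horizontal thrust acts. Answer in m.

1.42 m

K_a = 0.3525.
Triangular part P₁ = ½K_aγH² = 50.41 at H/3 = 1.300 m; rectangular part P₂ = K_a q H = 11.00 at H/2 = 1.950 m.
ȳ = (P₁·1.300 + P₂·1.950)/(P₁+P₂) = 1.416 m.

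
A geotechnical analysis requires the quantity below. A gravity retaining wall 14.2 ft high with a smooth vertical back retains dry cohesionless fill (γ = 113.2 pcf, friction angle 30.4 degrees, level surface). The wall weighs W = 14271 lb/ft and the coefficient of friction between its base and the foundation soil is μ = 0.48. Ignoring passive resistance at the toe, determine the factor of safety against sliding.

1.83

K_a = tan²(45° − 30.4°/2) = 0.3280.
P_a = ½K_aγH² = 0.5×0.3280×113.2×14.2² = 3743 lb/ft, acting at H/3 = 4.733 ft above the base.
FS_sliding = μW / P_a = 0.48×14271 / 3743 = 1.830.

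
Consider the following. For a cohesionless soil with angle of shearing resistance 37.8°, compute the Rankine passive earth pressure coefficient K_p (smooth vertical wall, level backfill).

K_p = (1 + sin φ)/(1 − sin φ) = tan²(45° + 37.8°/2) = 4.167.

4.17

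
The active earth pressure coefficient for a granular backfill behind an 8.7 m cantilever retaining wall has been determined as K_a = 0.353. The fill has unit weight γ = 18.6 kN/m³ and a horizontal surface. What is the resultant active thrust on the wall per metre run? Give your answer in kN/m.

248 kN/m

P = ½ K_a γ H² = 0.5 × 0.353 × 18.6 × 8.7² = 248.5 kN/m.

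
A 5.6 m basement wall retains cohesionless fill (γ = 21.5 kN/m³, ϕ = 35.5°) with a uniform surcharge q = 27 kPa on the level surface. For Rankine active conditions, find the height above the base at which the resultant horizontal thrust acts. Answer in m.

2.16 m

K_a = 0.2653.
Triangular part P₁ = ½K_aγH² = 89.42 at H/3 = 1.867 m; rectangular part P₂ = K_a q H = 40.11 at H/2 = 2.800 m.
ȳ = (P₁·1.867 + P₂·2.800)/(P₁+P₂) = 2.156 m.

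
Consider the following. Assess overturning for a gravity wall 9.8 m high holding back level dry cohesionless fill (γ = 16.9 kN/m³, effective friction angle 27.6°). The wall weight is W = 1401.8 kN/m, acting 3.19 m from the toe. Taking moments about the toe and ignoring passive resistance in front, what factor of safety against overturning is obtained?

K_a = tan²(45° − 27.6°/2) = 0.3668.
P_a = ½K_aγH² = 0.5×0.3668×16.9×9.8² = 297.7 kN/m, acting at H/3 = 3.267 m above the base.
Overturning moment M_o = P_a × H/3 = 297.7 × 3.267 = 972.3.
Resisting moment M_r = W × 3.19 = 1401.8 × 3.19 = 4472.
FS_overturning = M_r/M_o = 4472/972.3 = 4.599.

4.60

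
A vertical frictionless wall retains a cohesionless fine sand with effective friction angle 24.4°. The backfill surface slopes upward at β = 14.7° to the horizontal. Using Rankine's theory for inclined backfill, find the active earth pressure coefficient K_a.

K_a = cos β · (cos β − √(cos²β − cos²φ)) / (cos β + √(cos²β − cos²φ)).
cos β = 0.9673, cos φ = 0.9107, √(cos²β − cos²φ) = 0.3260.
K_a = 0.9673 × (0.9673 − 0.3260)/(0.9673 + 0.3260) = 0.4796.

0.480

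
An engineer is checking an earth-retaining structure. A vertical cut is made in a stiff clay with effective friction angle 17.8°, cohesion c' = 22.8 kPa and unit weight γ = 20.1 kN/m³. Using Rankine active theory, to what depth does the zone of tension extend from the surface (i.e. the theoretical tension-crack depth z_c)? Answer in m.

3.11 m

K_a = tan²(45° − 17.8°/2) = 0.5318; √K_a = 0.7292.
The active pressure is zero where K_a γ z = 2c√K_a, so z_c = 2c/(γ√K_a) = 2×22.8/(20.1×0.7292) = 3.111 m.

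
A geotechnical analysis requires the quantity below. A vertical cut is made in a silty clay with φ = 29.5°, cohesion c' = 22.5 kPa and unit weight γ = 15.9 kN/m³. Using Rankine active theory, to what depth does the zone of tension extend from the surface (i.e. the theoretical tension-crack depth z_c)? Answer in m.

4.85 m

K_a = tan²(45° − 29.5°/2) = 0.3401; √K_a = 0.5832.
The active pressure is zero where K_a γ z = 2c√K_a, so z_c = 2c/(γ√K_a) = 2×22.5/(15.9×0.5832) = 4.853 m.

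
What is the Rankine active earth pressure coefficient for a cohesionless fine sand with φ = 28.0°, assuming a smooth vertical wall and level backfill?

0.361

K_a = (1 − sin φ)/(1 + sin φ) = (1 − sin 28.0°)/(1 + sin 28.0°) = 0.3610.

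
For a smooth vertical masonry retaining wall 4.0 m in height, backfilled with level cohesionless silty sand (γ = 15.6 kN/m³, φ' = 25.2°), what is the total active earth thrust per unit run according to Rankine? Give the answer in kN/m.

K_a = tan²(45° − φ/2) = 0.4027.
P_a = ½ K_a γ H² = 0.5 × 0.4027 × 15.6 × 4.0² = 50.26 kN/m.

50.3 kN/m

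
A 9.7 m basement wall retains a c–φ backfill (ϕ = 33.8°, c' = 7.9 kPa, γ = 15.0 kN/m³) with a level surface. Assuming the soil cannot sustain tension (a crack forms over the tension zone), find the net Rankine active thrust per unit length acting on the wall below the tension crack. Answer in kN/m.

K_a = 0.2851; √K_a = 0.5340.
Tension-crack depth z_c = 2c/(γ√K_a) = 2×7.9/(15.0×0.5340) = 1.973 m.
σ_a at base = K_a γ H − 2c√K_a = 0.2851×15.0×9.7 − 2×7.9×0.5340 = 33.05 kPa.
P_a = ½ × 33.05 × (H − z_c) = 0.5×33.05×7.727 = 127.7 kN/m.

128 kN/m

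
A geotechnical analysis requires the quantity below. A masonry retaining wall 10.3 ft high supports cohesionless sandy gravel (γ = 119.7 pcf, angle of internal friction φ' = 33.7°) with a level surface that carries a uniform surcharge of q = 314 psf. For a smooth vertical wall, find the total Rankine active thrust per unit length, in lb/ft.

K_a = tan²(45° − φ/2) = 0.2863.
Soil triangle: ½ K_a γ H² = 0.5×0.2863×119.7×10.3² = 1818 lb/ft.
Surcharge rectangle: K_a q H = 0.2863×314×10.3 = 926.0 lb/ft.
Total = 1818 + 926.0 = 2744 lb/ft.

2740 lb/ft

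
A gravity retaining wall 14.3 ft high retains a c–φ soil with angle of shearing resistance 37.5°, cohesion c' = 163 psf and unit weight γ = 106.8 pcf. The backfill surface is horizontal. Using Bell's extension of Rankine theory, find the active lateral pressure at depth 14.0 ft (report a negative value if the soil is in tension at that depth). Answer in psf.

203 psf

K_a = (1 − sin φ)/(1 + sin φ) = 0.2432.
σ_a = K_a γ z − 2c√K_a = 0.2432×106.8×14.0 − 2×163×0.4931 = 202.9 psf.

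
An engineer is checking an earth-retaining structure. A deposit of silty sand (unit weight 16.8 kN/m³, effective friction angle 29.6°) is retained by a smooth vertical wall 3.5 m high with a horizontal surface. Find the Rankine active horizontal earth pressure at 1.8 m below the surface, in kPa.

10.2 kPa

K_a = (1 − sin φ)/(1 + sin φ) = 0.3387.
σ_h = K_a γ z = 0.3387 × 16.8 × 1.8 = 10.24 kPa.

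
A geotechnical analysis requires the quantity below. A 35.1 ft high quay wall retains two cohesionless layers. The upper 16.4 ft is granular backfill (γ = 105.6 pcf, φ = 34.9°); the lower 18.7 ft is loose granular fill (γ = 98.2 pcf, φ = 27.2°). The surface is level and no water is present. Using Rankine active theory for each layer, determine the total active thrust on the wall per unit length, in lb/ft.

K_a1 = tan²(45°−34.9°/2) = 0.2721; K_a2 = tan²(45°−27.2°/2) = 0.3726.
Layer 1: σ at base = K_a1 γ₁ h₁ = 471.3 psf; P₁ = ½×471.3×16.4 = 3865.
Layer 2: σ_v at top = γ₁h₁ = 1732; σ_h top = K_a2×1732 = 645.3; σ_h base = K_a2×(1732+98.2×18.7) = 1329.
P₂ = ½(645.3+1329)×18.7 = 18460. Total P_a = 3865+18460 = 22330 lb/ft.

22300 lb/ft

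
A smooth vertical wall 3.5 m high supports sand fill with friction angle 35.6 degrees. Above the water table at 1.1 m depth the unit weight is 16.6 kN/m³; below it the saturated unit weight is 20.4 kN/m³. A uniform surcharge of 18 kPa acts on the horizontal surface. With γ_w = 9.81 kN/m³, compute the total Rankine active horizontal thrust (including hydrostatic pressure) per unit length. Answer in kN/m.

67.2 kN/m

K_a = tan²(45° − φ/2) = 0.2641.
γ' = 20.4 − 9.81 = 10.59 kN/m³. h₂ = H − d_w = 2.4 m.
σ'_h: at surface K_a·q = 4.754; at WT K_a(q+γd_w) = 9.577; at base K_a(q+γd_w+γ'h₂) = 16.29 kPa.
P₁ = ½(4.754+9.577)×1.1 = 7.882; P₂ = ½(9.577+16.29)×2.4 = 31.04; P_w = ½γ_w h₂² = 28.25.
Total = 7.882+31.04+28.25 = 67.18 kN/m.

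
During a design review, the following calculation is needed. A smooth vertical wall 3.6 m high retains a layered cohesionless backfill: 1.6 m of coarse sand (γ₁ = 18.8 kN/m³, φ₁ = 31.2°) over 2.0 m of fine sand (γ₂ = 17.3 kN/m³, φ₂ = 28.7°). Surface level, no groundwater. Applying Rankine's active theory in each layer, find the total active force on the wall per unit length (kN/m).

K_a1 = tan²(45°−31.2°/2) = 0.3175; K_a2 = tan²(45°−28.7°/2) = 0.3511.
Layer 1: σ at base = K_a1 γ₁ h₁ = 9.550 kPa; P₁ = ½×9.550×1.6 = 7.640.
Layer 2: σ_v at top = γ₁h₁ = 30.08; σ_h top = K_a2×30.08 = 10.56; σ_h base = K_a2×(30.08+17.3×2.0) = 22.71.
P₂ = ½(10.56+22.71)×2.0 = 33.27. Total P_a = 7.640+33.27 = 40.92 kN/m.

40.9 kN/m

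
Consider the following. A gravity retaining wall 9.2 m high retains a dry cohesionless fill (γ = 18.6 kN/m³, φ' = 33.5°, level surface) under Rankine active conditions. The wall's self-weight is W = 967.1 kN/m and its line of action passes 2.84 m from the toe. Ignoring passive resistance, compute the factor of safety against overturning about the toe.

K_a = tan²(45° − 33.5°/2) = 0.2887.
P_a = ½K_aγH² = 0.5×0.2887×18.6×9.2² = 227.3 kN/m, acting at H/3 = 3.067 m above the base.
Overturning moment M_o = P_a × H/3 = 227.3 × 3.067 = 696.9.
Resisting moment M_r = W × 2.84 = 967.1 × 2.84 = 2747.
FS_overturning = M_r/M_o = 2747/696.9 = 3.941.

3.94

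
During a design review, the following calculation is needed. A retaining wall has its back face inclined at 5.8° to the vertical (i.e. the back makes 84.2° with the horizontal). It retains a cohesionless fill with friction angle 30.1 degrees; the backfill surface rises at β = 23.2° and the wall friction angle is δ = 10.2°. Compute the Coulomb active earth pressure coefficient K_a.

0.524

K_a = sin²(α+φ) / [sin²α · sin(α−δ) · (1 + √{sin(φ+δ)sin(φ−β) / (sin(α−δ)sin(α+β))})²].
With α = 84.2°, φ = 30.1°, δ = 10.2°, β = 23.2°: K_a = 0.5238.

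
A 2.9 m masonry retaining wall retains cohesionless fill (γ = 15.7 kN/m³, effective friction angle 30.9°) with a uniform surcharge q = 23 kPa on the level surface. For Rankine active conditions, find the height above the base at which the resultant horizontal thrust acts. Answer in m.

K_a = 0.3214.
Triangular part P₁ = ½K_aγH² = 21.22 at H/3 = 0.9667 m; rectangular part P₂ = K_a q H = 21.44 at H/2 = 1.450 m.
ȳ = (P₁·0.9667 + P₂·1.450)/(P₁+P₂) = 1.210 m.

1.21 m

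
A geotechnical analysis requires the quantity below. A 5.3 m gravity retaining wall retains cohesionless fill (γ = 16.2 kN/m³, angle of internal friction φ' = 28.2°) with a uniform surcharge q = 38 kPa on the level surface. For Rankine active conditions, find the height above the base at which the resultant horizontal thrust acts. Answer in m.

K_a = 0.3582.
Triangular part P₁ = ½K_aγH² = 81.50 at H/3 = 1.767 m; rectangular part P₂ = K_a q H = 72.14 at H/2 = 2.650 m.
ȳ = (P₁·1.767 + P₂·2.650)/(P₁+P₂) = 2.181 m.

2.18 m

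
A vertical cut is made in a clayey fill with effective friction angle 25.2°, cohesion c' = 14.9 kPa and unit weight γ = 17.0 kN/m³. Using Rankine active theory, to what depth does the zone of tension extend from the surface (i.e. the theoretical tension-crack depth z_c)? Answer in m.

2.76 m

K_a = tan²(45° − 25.2°/2) = 0.4027; √K_a = 0.6346.
The active pressure is zero where K_a γ z = 2c√K_a, so z_c = 2c/(γ√K_a) = 2×14.9/(17.0×0.6346) = 2.762 m.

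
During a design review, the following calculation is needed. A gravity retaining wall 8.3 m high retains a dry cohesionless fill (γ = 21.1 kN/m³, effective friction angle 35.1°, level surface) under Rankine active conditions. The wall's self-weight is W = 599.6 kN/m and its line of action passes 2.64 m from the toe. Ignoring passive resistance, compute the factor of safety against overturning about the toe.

2.92

K_a = tan²(45° − 35.1°/2) = 0.2698.
P_a = ½K_aγH² = 0.5×0.2698×21.1×8.3² = 196.1 kN/m, acting at H/3 = 2.767 m above the base.
Overturning moment M_o = P_a × H/3 = 196.1 × 2.767 = 542.6.
Resisting moment M_r = W × 2.64 = 599.6 × 2.64 = 1583.
FS_overturning = M_r/M_o = 1583/542.6 = 2.917.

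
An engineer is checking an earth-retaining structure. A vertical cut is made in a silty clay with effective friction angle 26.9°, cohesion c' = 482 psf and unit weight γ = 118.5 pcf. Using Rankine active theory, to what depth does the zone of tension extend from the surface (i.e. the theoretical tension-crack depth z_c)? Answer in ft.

K_a = tan²(45° − 26.9°/2) = 0.3770; √K_a = 0.6140.
The active pressure is zero where K_a γ z = 2c√K_a, so z_c = 2c/(γ√K_a) = 2×482/(118.5×0.6140) = 13.25 ft.

13.2 ft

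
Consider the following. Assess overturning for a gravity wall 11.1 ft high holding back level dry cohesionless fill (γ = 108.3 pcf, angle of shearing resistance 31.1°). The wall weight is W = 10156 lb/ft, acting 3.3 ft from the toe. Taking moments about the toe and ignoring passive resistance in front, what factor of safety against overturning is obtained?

4.26

K_a = tan²(45° − 31.1°/2) = 0.3188.
P_a = ½K_aγH² = 0.5×0.3188×108.3×11.1² = 2127 lb/ft, acting at H/3 = 3.700 ft above the base.
Overturning moment M_o = P_a × H/3 = 2127 × 3.700 = 7870.
Resisting moment M_r = W × 3.3 = 10156 × 3.3 = 33510.
FS_overturning = M_r/M_o = 33510/7870 = 4.259.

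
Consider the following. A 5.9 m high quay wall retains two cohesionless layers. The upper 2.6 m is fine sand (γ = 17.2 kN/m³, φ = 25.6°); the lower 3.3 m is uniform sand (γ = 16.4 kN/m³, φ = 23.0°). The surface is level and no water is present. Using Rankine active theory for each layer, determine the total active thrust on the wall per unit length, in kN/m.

127 kN/m

K_a1 = tan²(45°−25.6°/2) = 0.3966; K_a2 = tan²(45°−23.0°/2) = 0.4381.
Layer 1: σ at base = K_a1 γ₁ h₁ = 17.73 kPa; P₁ = ½×17.73×2.6 = 23.05.
Layer 2: σ_v at top = γ₁h₁ = 44.72; σ_h top = K_a2×44.72 = 19.59; σ_h base = K_a2×(44.72+16.4×3.3) = 43.30.
P₂ = ½(19.59+43.30)×3.3 = 103.8. Total P_a = 23.05+103.8 = 126.8 kN/m.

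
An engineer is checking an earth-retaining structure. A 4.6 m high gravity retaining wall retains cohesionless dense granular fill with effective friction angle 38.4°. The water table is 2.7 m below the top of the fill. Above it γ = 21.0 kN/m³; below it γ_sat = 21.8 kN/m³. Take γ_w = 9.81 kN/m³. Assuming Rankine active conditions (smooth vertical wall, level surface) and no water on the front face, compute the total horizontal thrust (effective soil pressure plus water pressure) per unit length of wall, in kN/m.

65.8 kN/m

K_a = tan²(45° − φ/2) = 0.2337.
γ' = 21.8 − 9.81 = 11.99 kN/m³. Depth below WT = 1.9 m.
σ'_h at WT = K_a γ d_w = 13.25 kPa; at base = 13.25 + K_a γ' × 1.9 = 18.57 kPa.
P₁ (0–2.7 m) = ½×13.25×2.7 = 17.89. P₂ (2.7–4.6 m) = ½(13.25+18.57)×1.9 = 30.23.
P_w = ½ γ_w h₂² = 0.5×9.81×1.9² = 17.71. Total = 17.89+30.23+17.71 = 65.83 kN/m.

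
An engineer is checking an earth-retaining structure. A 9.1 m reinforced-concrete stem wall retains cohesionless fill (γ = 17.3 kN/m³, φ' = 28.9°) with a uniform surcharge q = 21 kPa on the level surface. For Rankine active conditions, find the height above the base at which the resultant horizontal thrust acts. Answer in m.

K_a = 0.3484.
Triangular part P₁ = ½K_aγH² = 249.5 at H/3 = 3.033 m; rectangular part P₂ = K_a q H = 66.57 at H/2 = 4.550 m.
ȳ = (P₁·3.033 + P₂·4.550)/(P₁+P₂) = 3.353 m.

3.35 m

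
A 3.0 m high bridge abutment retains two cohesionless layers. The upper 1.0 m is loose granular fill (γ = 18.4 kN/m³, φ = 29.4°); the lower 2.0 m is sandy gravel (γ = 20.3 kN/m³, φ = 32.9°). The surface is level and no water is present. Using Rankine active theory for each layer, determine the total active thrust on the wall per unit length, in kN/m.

K_a1 = tan²(45°−29.4°/2) = 0.3415; K_a2 = tan²(45°−32.9°/2) = 0.2960.
Layer 1: σ at base = K_a1 γ₁ h₁ = 6.283 kPa; P₁ = ½×6.283×1.0 = 3.142.
Layer 2: σ_v at top = γ₁h₁ = 18.40; σ_h top = K_a2×18.40 = 5.447; σ_h base = K_a2×(18.40+20.3×2.0) = 17.47.
P₂ = ½(5.447+17.47)×2.0 = 22.91. Total P_a = 3.142+22.91 = 26.05 kN/m.

26.1 kN/m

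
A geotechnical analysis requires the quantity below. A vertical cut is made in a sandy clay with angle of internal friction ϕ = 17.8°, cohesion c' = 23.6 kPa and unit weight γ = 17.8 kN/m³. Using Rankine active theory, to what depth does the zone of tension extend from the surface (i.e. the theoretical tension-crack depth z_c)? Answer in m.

K_a = tan²(45° − 17.8°/2) = 0.5318; √K_a = 0.7292.
The active pressure is zero where K_a γ z = 2c√K_a, so z_c = 2c/(γ√K_a) = 2×23.6/(17.8×0.7292) = 3.636 m.

3.64 m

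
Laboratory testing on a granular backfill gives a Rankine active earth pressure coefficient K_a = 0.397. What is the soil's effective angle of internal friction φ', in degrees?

K_a = tan²(45° − φ/2) ⇒ 45° − φ/2 = arctan(√0.397) = 32.21°.
φ = 2(45° − 32.21°) = 25.57°.

25.6°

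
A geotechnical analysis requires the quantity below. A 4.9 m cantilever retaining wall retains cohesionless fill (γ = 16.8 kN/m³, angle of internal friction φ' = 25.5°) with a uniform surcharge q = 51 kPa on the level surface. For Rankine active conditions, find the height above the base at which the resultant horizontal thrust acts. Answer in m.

2.09 m

K_a = 0.3981.
Triangular part P₁ = ½K_aγH² = 80.29 at H/3 = 1.633 m; rectangular part P₂ = K_a q H = 99.49 at H/2 = 2.450 m.
ȳ = (P₁·1.633 + P₂·2.450)/(P₁+P₂) = 2.085 m.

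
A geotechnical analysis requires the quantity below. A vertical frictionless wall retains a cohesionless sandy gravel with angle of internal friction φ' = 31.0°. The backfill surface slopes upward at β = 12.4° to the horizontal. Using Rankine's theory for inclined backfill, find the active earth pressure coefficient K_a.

K_a = cos β · (cos β − √(cos²β − cos²φ)) / (cos β + √(cos²β − cos²φ)).
cos β = 0.9767, cos φ = 0.8572, √(cos²β − cos²φ) = 0.4681.
K_a = 0.9767 × (0.9767 − 0.4681)/(0.9767 + 0.4681) = 0.3438.

0.344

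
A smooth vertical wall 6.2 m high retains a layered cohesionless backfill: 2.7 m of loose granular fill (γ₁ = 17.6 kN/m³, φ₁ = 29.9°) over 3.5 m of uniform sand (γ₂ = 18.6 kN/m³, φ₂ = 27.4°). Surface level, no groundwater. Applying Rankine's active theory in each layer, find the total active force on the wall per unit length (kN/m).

K_a1 = tan²(45°−29.9°/2) = 0.3347; K_a2 = tan²(45°−27.4°/2) = 0.3697.
Layer 1: σ at base = K_a1 γ₁ h₁ = 15.90 kPa; P₁ = ½×15.90×2.7 = 21.47.
Layer 2: σ_v at top = γ₁h₁ = 47.52; σ_h top = K_a2×47.52 = 17.57; σ_h base = K_a2×(47.52+18.6×3.5) = 41.63.
P₂ = ½(17.57+41.63)×3.5 = 103.6. Total P_a = 21.47+103.6 = 125.1 kN/m.

125 kN/m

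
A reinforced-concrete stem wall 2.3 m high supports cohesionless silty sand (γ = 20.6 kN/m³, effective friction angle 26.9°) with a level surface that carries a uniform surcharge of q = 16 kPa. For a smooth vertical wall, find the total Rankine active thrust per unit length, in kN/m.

K_a = tan²(45° − φ/2) = 0.3770.
Soil triangle: ½ K_a γ H² = 0.5×0.3770×20.6×2.3² = 20.54 kN/m.
Surcharge rectangle: K_a q H = 0.3770×16×2.3 = 13.87 kN/m.
Total = 20.54 + 13.87 = 34.42 kN/m.

34.4 kN/m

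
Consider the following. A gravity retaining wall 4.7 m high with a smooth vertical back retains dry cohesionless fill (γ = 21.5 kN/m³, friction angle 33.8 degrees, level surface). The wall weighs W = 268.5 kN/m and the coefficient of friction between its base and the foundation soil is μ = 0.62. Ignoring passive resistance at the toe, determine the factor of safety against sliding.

K_a = tan²(45° − 33.8°/2) = 0.2851.
P_a = ½K_aγH² = 0.5×0.2851×21.5×4.7² = 67.70 kN/m, acting at H/3 = 1.567 m above the base.
FS_sliding = μW / P_a = 0.62×268.5 / 67.70 = 2.459.

2.46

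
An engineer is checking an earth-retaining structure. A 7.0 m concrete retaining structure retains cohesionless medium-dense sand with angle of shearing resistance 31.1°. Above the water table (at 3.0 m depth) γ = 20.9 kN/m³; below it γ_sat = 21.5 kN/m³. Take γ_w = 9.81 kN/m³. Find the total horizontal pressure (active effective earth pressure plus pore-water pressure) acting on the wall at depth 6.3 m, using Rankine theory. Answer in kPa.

K_a = (1 − sin φ)/(1 + sin φ) = 0.3188.
γ' = 21.5 − 9.81 = 11.69 kN/m³.
Effective vertical stress at 6.3 m: σ'_v = 20.9×3.0 + 11.69×3.30 = 101.3 kPa.
σ'_h = K_a σ'_v = 0.3188 × 101.3 = 32.29 kPa; u = γ_w × 3.30 = 32.37 kPa.
Total σ_h = 32.29 + 32.37 = 64.66 kPa.

64.7 kPa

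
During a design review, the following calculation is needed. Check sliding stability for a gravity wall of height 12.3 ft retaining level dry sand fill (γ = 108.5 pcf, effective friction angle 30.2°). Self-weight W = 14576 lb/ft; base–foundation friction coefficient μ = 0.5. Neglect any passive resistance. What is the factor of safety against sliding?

2.69

K_a = tan²(45° − 30.2°/2) = 0.3307.
P_a = ½K_aγH² = 0.5×0.3307×108.5×12.3² = 2714 lb/ft, acting at H/3 = 4.100 ft above the base.
FS_sliding = μW / P_a = 0.5×14576 / 2714 = 2.685.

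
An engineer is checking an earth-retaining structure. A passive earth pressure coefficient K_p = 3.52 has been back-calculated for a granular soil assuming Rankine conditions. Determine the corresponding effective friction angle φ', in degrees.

33.9°

K_p = (1+sin φ)/(1−sin φ) ⇒ sin φ = (K_p − 1)/(K_p + 1) = 0.5575.
φ = arcsin(0.5575) = 33.88°.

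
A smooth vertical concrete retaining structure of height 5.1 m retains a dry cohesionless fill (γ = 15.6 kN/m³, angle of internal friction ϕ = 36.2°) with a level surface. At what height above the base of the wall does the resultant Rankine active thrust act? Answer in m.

K_a = 0.2574.
The pressure distribution is triangular, so the resultant acts at H/3 above the base = 5.1/3 = 1.700 m.

1.70 m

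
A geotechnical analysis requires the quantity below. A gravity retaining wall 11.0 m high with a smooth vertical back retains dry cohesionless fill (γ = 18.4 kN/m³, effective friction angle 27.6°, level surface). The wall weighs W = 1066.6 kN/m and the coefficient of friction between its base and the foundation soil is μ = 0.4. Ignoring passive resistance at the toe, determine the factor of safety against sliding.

1.04

K_a = tan²(45° − 27.6°/2) = 0.3668.
P_a = ½K_aγH² = 0.5×0.3668×18.4×11.0² = 408.3 kN/m, acting at H/3 = 3.667 m above the base.
FS_sliding = μW / P_a = 0.4×1066.6 / 408.3 = 1.045.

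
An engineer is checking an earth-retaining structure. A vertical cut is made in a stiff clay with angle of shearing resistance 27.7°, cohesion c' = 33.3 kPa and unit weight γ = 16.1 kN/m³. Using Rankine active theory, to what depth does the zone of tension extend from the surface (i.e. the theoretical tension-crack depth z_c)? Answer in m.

6.84 m

K_a = tan²(45° − 27.7°/2) = 0.3653; √K_a = 0.6044.
The active pressure is zero where K_a γ z = 2c√K_a, so z_c = 2c/(γ√K_a) = 2×33.3/(16.1×0.6044) = 6.844 m.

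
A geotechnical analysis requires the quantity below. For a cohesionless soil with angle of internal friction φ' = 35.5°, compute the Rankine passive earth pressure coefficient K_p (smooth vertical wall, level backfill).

K_p = (1 + sin φ)/(1 − sin φ) = tan²(45° + 35.5°/2) = 3.770.

3.77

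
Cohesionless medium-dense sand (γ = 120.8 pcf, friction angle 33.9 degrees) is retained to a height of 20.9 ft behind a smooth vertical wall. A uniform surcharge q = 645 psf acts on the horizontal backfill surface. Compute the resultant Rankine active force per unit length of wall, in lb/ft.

11300 lb/ft

K_a = tan²(45° − φ/2) = 0.2839.
Soil triangle: ½ K_a γ H² = 0.5×0.2839×120.8×20.9² = 7490 lb/ft.
Surcharge rectangle: K_a q H = 0.2839×645×20.9 = 3827 lb/ft.
Total = 7490 + 3827 = 11320 lb/ft.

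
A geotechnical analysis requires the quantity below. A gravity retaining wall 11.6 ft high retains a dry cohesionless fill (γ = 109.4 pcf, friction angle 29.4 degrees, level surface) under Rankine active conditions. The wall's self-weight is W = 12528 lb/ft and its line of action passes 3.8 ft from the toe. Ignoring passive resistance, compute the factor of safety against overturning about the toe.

4.90

K_a = tan²(45° − 29.4°/2) = 0.3415.
P_a = ½K_aγH² = 0.5×0.3415×109.4×11.6² = 2513 lb/ft, acting at H/3 = 3.867 ft above the base.
Overturning moment M_o = P_a × H/3 = 2513 × 3.867 = 9718.
Resisting moment M_r = W × 3.8 = 12528 × 3.8 = 47610.
FS_overturning = M_r/M_o = 47610/9718 = 4.899.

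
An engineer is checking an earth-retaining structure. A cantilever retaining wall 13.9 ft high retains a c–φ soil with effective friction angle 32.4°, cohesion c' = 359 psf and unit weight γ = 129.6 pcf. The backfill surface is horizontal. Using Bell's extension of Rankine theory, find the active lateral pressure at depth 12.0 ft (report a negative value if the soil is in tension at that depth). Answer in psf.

75.3 psf

K_a = (1 − sin φ)/(1 + sin φ) = 0.3022.
σ_a = K_a γ z − 2c√K_a = 0.3022×129.6×12.0 − 2×359×0.5498 = 75.30 psf.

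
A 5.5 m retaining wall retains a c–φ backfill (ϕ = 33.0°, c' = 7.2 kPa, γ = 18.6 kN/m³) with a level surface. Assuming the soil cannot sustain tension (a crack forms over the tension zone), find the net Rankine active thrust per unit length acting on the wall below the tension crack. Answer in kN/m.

K_a = 0.2948; √K_a = 0.5430.
Tension-crack depth z_c = 2c/(γ√K_a) = 2×7.2/(18.6×0.5430) = 1.426 m.
σ_a at base = K_a γ H − 2c√K_a = 0.2948×18.6×5.5 − 2×7.2×0.5430 = 22.34 kPa.
P_a = ½ × 22.34 × (H − z_c) = 0.5×22.34×4.074 = 45.51 kN/m.

45.5 kN/m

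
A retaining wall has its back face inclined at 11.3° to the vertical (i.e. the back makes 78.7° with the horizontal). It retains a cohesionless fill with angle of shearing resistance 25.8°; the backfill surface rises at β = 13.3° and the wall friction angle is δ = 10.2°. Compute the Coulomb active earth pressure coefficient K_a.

0.558

K_a = sin²(α+φ) / [sin²α · sin(α−δ) · (1 + √{sin(φ+δ)sin(φ−β) / (sin(α−δ)sin(α+β))})²].
With α = 78.7°, φ = 25.8°, δ = 10.2°, β = 13.3°: K_a = 0.5583.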